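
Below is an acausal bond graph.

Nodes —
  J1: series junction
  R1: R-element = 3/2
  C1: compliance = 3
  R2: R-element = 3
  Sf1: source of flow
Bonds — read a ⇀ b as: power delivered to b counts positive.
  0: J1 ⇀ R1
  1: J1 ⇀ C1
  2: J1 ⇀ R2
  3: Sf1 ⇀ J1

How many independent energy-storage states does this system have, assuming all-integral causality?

#3 stroke at Sf1  (Sf1 (Sf) sets flow on bond)
#0 stroke at J1  (J1: bond 3 brought flow, rest push out)
#1 stroke at J1  (1-jn J1 has f-setter on 3)
#2 stroke at J1  (J1 flow already set via bond 3)

1  (C1 all integral)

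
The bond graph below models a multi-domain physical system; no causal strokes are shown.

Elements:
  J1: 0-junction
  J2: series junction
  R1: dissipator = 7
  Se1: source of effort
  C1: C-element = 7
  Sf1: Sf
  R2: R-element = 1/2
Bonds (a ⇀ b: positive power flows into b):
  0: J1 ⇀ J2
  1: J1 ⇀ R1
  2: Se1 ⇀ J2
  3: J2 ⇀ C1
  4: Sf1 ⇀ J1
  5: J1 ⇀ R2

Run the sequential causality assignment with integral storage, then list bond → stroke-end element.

#2 |J2  (Se1 fixes effort; stroke away)
#4 |Sf1  (source Sf1 imposes f)
#3 |J2  (prefer integral on C1)
#0 |J1  (closing 1-jn rule on J2)
#1 |R1  (0-jn J1 has e-setter on 0)
#5 |R2  (J1: bond 0 brought effort, rest push out)

b0 stroke at J1
b1 stroke at R1
b2 stroke at J2
b3 stroke at J2
b4 stroke at Sf1
b5 stroke at R2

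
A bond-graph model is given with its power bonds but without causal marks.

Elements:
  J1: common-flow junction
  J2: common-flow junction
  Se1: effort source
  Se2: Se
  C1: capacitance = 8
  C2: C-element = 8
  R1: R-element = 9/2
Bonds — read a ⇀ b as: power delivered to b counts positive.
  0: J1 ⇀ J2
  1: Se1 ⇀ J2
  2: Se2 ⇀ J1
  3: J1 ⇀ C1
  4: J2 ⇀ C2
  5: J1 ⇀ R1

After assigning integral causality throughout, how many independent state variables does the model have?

#1 →J2  (Se1: effort source, stroke at far end)
#2 →J1  (source Se2 imposes e)
#3 →J1  (C1: C, integral causality)
#4 →J2  (C2 integral (e out))
#0 →J1  (J2 needs exactly one f-in)
#5 →R1  (J1: last free bond brings flow in)

2  (C1, C2 all integral)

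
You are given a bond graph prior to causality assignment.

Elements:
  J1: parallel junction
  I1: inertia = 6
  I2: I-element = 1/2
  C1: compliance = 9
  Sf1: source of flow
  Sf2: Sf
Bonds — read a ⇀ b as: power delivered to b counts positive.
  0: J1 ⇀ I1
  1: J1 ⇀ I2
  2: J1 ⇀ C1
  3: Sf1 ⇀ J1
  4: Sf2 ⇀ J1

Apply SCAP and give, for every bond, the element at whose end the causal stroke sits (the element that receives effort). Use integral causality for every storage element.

b0 stroke→I1
b1 stroke→I2
b2 stroke→J1
b3 stroke→Sf1
b4 stroke→Sf2

bond 3 →Sf1  (Sf1 (Sf) sets flow on bond)
bond 4 →Sf2  (Sf2 fixes flow; stroke at Sf2)
bond 0 →I1  (I1 integral (f out))
bond 1 →I2  (I2: I, integral causality)
bond 2 →J1  (closing 0-jn rule on J1)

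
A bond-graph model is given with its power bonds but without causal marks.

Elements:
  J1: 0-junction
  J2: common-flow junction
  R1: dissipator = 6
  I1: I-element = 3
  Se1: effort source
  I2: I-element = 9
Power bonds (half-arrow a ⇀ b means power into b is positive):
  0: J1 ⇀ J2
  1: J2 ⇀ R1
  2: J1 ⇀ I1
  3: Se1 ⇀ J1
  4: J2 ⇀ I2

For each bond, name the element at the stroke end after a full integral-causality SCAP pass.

bond 0 |J2
bond 1 |J2
bond 2 |I1
bond 3 |J1
bond 4 |I2

#3 stroke→J1  (Se1: effort source, stroke at far end)
#0 stroke→J2  (common-e at J1 fixed by 3)
#2 stroke→I1  (J1: bond 3 brought effort, rest push out)
#4 stroke→I2  (I2: I, integral causality)
#1 stroke→J2  (common-f at J2 fixed by 4)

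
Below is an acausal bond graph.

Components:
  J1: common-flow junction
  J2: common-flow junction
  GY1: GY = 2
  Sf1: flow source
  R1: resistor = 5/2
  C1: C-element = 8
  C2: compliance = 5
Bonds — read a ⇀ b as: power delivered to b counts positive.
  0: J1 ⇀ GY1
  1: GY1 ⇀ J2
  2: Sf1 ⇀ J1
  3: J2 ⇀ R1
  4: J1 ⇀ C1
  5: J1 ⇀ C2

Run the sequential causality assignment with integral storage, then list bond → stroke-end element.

#0 stroke→J1
#1 stroke→J2
#2 stroke→Sf1
#3 stroke→R1
#4 stroke→J1
#5 stroke→J1

β2 stroke→Sf1  (Sf1: flow source, stroke at near end)
β0 stroke→J1  (J1: bond 2 brought flow, rest push out)
β4 stroke→J1  (common-f at J1 fixed by 2)
β5 stroke→J1  (1-jn J1 has f-setter on 2)
β1 stroke→J2  (through GY1, causality inverts; strokes same side of GY1)
β3 stroke→R1  (closing 1-jn rule on J2)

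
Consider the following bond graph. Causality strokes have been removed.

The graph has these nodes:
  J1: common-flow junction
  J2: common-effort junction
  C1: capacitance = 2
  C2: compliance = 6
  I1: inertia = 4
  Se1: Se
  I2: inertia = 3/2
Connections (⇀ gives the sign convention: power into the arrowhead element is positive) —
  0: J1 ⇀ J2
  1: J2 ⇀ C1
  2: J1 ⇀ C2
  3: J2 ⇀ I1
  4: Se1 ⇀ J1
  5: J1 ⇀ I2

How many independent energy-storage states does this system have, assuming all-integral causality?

β4 stroke→J1  (Se1 fixes effort; stroke away)
β1 stroke→J2  (C1 integral (e out))
β0 stroke→J1  (J2 effort already set via bond 1)
β3 stroke→I1  (0-jn J2 has e-setter on 1)
β2 stroke→J1  (C2 integral (e out))
β5 stroke→I2  (closing 1-jn rule on J1)

4  (C1, C2, I1, I2 all integral)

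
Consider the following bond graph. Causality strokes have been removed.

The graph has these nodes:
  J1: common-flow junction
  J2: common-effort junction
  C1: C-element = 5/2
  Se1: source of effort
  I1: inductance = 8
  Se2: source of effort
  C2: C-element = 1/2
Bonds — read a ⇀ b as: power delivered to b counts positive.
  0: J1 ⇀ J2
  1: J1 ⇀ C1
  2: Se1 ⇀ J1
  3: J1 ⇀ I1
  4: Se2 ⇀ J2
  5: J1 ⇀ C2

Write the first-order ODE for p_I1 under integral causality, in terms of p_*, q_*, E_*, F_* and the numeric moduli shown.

dp_I1/dt = E_Se1 - E_Se2 - 2*q_C1/5 - 2*q_C2

bond 2 stroke at J1  (Se1 fixes effort; stroke away)
bond 4 stroke at J2  (Se2 fixes effort; stroke away)
bond 0 stroke at J1  (J2: bond 4 brought effort, rest push out)
bond 1 stroke at J1  (C1 integral (e out))
bond 3 stroke at I1  (I1 integral (f out))
bond 5 stroke at J1  (J1: bond 3 brought flow, rest push out)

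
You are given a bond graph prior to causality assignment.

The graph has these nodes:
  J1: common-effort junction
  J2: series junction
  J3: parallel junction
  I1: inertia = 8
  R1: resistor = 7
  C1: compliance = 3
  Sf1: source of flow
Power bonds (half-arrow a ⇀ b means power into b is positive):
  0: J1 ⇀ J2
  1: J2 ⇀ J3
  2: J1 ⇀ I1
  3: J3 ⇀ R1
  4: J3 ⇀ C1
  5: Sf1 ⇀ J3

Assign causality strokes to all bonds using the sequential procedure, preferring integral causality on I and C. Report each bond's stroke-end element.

b0 stroke→J1
b1 stroke→J2
b2 stroke→I1
b3 stroke→R1
b4 stroke→J3
b5 stroke→Sf1

β5 →Sf1  (Sf1: flow source, stroke at near end)
β2 →I1  (prefer integral on I1)
β0 →J1  (closing 0-jn rule on J1)
β1 →J2  (J2 flow already set via bond 0)
β4 →J3  (C1: C, integral causality)
β3 →R1  (0-jn J3 has e-setter on 4)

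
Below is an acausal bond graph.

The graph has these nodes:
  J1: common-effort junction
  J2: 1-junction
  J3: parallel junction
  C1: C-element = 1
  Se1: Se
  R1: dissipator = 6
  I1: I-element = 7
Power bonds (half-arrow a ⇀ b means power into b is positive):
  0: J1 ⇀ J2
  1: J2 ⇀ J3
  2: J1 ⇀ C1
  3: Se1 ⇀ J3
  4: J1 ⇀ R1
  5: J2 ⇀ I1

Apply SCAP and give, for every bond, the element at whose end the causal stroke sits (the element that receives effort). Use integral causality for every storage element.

#0 stroke at J2
#1 stroke at J2
#2 stroke at J1
#3 stroke at J3
#4 stroke at R1
#5 stroke at I1

β3 |J3  (Se1: effort source, stroke at far end)
β1 |J2  (common-e at J3 fixed by 3)
β2 |J1  (prefer integral on C1)
β0 |J2  (J1: bond 2 brought effort, rest push out)
β4 |R1  (J1 effort already set via bond 2)
β5 |I1  (only one flow-in slot at J2)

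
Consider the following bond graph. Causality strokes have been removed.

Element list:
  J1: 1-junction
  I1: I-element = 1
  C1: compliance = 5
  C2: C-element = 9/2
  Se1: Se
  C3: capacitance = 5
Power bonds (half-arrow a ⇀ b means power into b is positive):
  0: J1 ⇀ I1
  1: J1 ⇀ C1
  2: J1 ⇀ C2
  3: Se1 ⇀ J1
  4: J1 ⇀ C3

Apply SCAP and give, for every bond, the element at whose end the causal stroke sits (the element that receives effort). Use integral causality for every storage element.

#3 stroke→J1  (Se1 fixes effort; stroke away)
#0 stroke→I1  (I1: I, integral causality)
#1 stroke→J1  (J1 flow already set via bond 0)
#2 stroke→J1  (common-f at J1 fixed by 0)
#4 stroke→J1  (J1: bond 0 brought flow, rest push out)

β0 →I1
β1 →J1
β2 →J1
β3 →J1
β4 →J1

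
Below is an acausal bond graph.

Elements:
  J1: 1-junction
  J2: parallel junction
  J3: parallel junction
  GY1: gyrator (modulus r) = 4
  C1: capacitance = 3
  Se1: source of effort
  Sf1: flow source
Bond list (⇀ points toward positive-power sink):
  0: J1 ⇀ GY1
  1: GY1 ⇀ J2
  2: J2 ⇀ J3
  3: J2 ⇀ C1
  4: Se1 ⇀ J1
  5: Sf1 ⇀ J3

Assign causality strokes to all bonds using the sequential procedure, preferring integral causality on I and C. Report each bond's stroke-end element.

#4 stroke at J1  (Se1: effort source, stroke at far end)
#5 stroke at Sf1  (source Sf1 imposes f)
#0 stroke at GY1  (J1: last free bond brings flow in)
#2 stroke at J3  (J3 needs exactly one e-in)
#1 stroke at GY1  (GY1 both-in/both-out from 0)
#3 stroke at J2  (only one effort-in slot at J2)

b0 stroke at GY1
b1 stroke at GY1
b2 stroke at J3
b3 stroke at J2
b4 stroke at J1
b5 stroke at Sf1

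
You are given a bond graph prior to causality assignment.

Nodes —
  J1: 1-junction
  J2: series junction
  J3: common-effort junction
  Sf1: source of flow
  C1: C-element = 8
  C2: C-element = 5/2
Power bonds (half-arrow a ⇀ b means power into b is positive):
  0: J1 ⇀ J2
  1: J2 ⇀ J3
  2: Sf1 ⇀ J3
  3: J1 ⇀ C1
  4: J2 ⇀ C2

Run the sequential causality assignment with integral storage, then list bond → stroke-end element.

#0 stroke→J2
#1 stroke→J3
#2 stroke→Sf1
#3 stroke→J1
#4 stroke→J2

b2 stroke at Sf1  (Sf1 (Sf) sets flow on bond)
b1 stroke at J3  (closing 0-jn rule on J3)
b0 stroke at J2  (J2: bond 1 brought flow, rest push out)
b4 stroke at J2  (common-f at J2 fixed by 1)
b3 stroke at J1  (J1: bond 0 brought flow, rest push out)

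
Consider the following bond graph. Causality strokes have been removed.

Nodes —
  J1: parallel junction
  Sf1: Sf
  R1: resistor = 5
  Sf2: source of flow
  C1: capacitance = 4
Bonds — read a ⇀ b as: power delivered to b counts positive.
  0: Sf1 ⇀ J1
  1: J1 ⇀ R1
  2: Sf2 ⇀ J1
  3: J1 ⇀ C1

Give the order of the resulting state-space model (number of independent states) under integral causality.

β0 stroke at Sf1  (Sf1: flow source, stroke at near end)
β2 stroke at Sf2  (source Sf2 imposes f)
β3 stroke at J1  (C1 outputs effort q/C1)
β1 stroke at R1  (J1: bond 3 brought effort, rest push out)

1  (C1 all integral)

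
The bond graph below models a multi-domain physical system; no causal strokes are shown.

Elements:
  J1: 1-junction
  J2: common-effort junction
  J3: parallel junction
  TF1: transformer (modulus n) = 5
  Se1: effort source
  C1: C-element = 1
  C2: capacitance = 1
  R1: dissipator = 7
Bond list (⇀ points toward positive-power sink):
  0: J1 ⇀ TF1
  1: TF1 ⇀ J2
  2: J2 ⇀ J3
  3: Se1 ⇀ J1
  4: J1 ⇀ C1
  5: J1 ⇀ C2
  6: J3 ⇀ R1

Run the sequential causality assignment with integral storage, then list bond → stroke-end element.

bond 0 →TF1
bond 1 →J2
bond 2 →J3
bond 3 →J1
bond 4 →J1
bond 5 →J1
bond 6 →R1

bond 3 stroke at J1  (Se1 (Se) sets effort on bond)
bond 4 stroke at J1  (C1: C, integral causality)
bond 5 stroke at J1  (C2 outputs effort q/C2)
bond 0 stroke at TF1  (closing 1-jn rule on J1)
bond 1 stroke at J2  (TF1 one-in-one-out from 0)
bond 2 stroke at J3  (J2 effort already set via bond 1)
bond 6 stroke at R1  (J3: bond 2 brought effort, rest push out)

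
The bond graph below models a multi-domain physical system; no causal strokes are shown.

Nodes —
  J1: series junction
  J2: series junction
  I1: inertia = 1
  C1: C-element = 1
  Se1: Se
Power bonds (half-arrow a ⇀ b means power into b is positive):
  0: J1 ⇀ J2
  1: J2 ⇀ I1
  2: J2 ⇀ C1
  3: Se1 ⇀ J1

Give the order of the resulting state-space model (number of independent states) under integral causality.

2  (C1, I1 all integral)

β3 stroke at J1  (source Se1 imposes e)
β0 stroke at J2  (J1 needs exactly one f-in)
β1 stroke at I1  (prefer integral on I1)
β2 stroke at J2  (1-jn J2 has f-setter on 1)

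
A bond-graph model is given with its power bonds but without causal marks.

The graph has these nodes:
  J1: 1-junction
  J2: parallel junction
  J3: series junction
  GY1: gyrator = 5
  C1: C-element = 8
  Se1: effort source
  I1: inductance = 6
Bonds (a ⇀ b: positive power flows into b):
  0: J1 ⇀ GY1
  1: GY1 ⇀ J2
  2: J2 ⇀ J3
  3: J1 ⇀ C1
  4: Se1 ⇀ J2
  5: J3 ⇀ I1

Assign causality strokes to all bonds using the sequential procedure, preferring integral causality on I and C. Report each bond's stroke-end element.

b0 →GY1
b1 →GY1
b2 →J3
b3 →J1
b4 →J2
b5 →I1

β4 →J2  (source Se1 imposes e)
β1 →GY1  (J2 effort already set via bond 4)
β2 →J3  (J2 effort already set via bond 4)
β5 →I1  (only one flow-in slot at J3)
β0 →GY1  (GY1: gyrator matches bond 1)
β3 →J1  (1-jn J1 has f-setter on 0)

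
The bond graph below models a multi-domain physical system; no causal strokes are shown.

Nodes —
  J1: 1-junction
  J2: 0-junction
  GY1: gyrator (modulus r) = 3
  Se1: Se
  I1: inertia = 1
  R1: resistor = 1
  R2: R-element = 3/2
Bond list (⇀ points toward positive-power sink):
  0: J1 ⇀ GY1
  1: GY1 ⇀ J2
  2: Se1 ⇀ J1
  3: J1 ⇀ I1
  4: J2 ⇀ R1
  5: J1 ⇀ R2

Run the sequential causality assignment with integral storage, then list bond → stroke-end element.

β0 stroke at J1
β1 stroke at J2
β2 stroke at J1
β3 stroke at I1
β4 stroke at R1
β5 stroke at J1

bond 2 →J1  (source Se1 imposes e)
bond 3 →I1  (I1 integral (f out))
bond 0 →J1  (common-f at J1 fixed by 3)
bond 5 →J1  (J1 flow already set via bond 3)
bond 1 →J2  (GY1 both-in/both-out from 0)
bond 4 →R1  (J2 effort already set via bond 1)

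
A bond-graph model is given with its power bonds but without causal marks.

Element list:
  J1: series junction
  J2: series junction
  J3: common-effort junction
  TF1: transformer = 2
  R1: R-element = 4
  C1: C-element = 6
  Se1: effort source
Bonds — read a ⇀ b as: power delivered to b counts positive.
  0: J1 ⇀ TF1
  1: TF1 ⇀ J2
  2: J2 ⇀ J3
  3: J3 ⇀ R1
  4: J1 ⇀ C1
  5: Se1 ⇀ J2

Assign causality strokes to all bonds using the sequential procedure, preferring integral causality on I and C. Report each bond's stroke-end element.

#0 |TF1
#1 |J2
#2 |J3
#3 |R1
#4 |J1
#5 |J2

#5 stroke at J2  (Se1 fixes effort; stroke away)
#4 stroke at J1  (prefer integral on C1)
#0 stroke at TF1  (closing 1-jn rule on J1)
#1 stroke at J2  (TF TF1: opposite of bond 0)
#2 stroke at J3  (closing 1-jn rule on J2)
#3 stroke at R1  (common-e at J3 fixed by 2)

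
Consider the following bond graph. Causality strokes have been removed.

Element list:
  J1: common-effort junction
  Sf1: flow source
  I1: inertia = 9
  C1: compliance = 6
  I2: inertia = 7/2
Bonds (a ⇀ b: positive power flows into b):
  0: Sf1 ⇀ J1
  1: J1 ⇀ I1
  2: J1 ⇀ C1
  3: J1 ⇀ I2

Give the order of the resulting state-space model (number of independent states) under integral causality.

β0 stroke→Sf1  (Sf1 fixes flow; stroke at Sf1)
β1 stroke→I1  (I1 integral (f out))
β2 stroke→J1  (C1 integral (e out))
β3 stroke→I2  (J1 effort already set via bond 2)

3  (C1, I1, I2 all integral)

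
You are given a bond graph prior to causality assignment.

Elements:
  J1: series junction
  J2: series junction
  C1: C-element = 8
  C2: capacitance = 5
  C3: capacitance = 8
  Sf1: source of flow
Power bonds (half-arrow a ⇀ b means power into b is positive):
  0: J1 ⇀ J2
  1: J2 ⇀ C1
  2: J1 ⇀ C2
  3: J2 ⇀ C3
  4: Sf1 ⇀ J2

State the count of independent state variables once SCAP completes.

β4 →Sf1  (Sf1 (Sf) sets flow on bond)
β0 →J2  (J2 flow already set via bond 4)
β1 →J2  (common-f at J2 fixed by 4)
β3 →J2  (J2 flow already set via bond 4)
β2 →J1  (common-f at J1 fixed by 0)

3  (C1, C2, C3 all integral)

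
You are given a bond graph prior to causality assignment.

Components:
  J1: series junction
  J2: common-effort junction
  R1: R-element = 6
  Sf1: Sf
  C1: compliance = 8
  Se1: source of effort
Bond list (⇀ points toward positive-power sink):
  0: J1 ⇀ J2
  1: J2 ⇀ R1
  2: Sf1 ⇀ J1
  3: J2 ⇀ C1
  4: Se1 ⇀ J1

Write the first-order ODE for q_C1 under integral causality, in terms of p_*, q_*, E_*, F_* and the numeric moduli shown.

dq_C1/dt = F_Sf1 - q_C1/48

#2 stroke→Sf1  (Sf1 fixes flow; stroke at Sf1)
#4 stroke→J1  (Se1 fixes effort; stroke away)
#0 stroke→J1  (J1: bond 2 brought flow, rest push out)
#3 stroke→J2  (C1 integral (e out))
#1 stroke→R1  (0-jn J2 has e-setter on 3)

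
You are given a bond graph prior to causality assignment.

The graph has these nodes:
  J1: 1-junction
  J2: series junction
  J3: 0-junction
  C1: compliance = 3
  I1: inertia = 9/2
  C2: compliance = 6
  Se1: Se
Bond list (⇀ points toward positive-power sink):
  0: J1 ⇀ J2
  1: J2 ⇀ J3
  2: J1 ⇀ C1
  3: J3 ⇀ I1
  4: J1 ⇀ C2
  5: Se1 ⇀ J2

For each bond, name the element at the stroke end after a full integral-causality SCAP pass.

bond 5 →J2  (Se1: effort source, stroke at far end)
bond 2 →J1  (C1 outputs effort q/C1)
bond 3 →I1  (I1: I, integral causality)
bond 1 →J3  (J3: last free bond brings effort in)
bond 0 →J2  (J2: bond 1 brought flow, rest push out)
bond 4 →J1  (1-jn J1 has f-setter on 0)

bond 0 stroke at J2
bond 1 stroke at J3
bond 2 stroke at J1
bond 3 stroke at I1
bond 4 stroke at J1
bond 5 stroke at J2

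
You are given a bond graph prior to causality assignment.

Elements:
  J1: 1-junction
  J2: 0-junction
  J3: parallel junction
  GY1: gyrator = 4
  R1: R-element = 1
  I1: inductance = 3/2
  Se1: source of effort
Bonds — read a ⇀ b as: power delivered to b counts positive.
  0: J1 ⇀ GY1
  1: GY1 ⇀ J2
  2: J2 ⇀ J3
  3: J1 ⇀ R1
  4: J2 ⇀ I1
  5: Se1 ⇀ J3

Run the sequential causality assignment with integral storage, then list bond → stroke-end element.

b5 stroke at J3  (Se1 (Se) sets effort on bond)
b2 stroke at J2  (common-e at J3 fixed by 5)
b1 stroke at GY1  (0-jn J2 has e-setter on 2)
b4 stroke at I1  (J2: bond 2 brought effort, rest push out)
b0 stroke at GY1  (GY1 both-in/both-out from 1)
b3 stroke at J1  (common-f at J1 fixed by 0)

b0 stroke at GY1
b1 stroke at GY1
b2 stroke at J2
b3 stroke at J1
b4 stroke at I1
b5 stroke at J3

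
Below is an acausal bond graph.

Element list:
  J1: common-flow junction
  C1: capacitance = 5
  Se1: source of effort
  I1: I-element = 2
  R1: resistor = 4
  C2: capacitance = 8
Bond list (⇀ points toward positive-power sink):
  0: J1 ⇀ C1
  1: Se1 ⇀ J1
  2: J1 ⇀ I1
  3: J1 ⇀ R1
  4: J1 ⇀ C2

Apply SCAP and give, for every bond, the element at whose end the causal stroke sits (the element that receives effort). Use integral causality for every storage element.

b1 →J1  (Se1 fixes effort; stroke away)
b0 →J1  (C1 outputs effort q/C1)
b2 →I1  (I1 integral (f out))
b3 →J1  (1-jn J1 has f-setter on 2)
b4 →J1  (J1 flow already set via bond 2)

b0 |J1
b1 |J1
b2 |I1
b3 |J1
b4 |J1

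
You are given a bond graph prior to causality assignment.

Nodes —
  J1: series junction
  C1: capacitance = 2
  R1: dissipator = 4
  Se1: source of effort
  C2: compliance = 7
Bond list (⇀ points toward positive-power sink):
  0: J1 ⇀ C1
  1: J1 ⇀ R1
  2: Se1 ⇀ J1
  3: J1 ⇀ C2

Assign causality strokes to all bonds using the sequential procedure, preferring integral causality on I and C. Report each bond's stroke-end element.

b2 |J1  (Se1 fixes effort; stroke away)
b0 |J1  (C1: C, integral causality)
b3 |J1  (C2 integral (e out))
b1 |R1  (J1 needs exactly one f-in)

#0 stroke→J1
#1 stroke→R1
#2 stroke→J1
#3 stroke→J1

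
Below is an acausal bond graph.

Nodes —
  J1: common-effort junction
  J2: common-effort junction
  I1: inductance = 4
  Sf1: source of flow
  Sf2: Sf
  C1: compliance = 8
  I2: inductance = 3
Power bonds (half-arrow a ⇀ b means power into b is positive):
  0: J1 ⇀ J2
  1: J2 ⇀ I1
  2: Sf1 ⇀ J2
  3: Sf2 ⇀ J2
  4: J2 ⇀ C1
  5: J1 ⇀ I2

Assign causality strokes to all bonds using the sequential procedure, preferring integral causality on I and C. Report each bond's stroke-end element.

β2 stroke at Sf1  (source Sf1 imposes f)
β3 stroke at Sf2  (Sf2 fixes flow; stroke at Sf2)
β1 stroke at I1  (prefer integral on I1)
β4 stroke at J2  (C1 integral (e out))
β0 stroke at J1  (0-jn J2 has e-setter on 4)
β5 stroke at I2  (common-e at J1 fixed by 0)

bond 0 stroke→J1
bond 1 stroke→I1
bond 2 stroke→Sf1
bond 3 stroke→Sf2
bond 4 stroke→J2
bond 5 stroke→I2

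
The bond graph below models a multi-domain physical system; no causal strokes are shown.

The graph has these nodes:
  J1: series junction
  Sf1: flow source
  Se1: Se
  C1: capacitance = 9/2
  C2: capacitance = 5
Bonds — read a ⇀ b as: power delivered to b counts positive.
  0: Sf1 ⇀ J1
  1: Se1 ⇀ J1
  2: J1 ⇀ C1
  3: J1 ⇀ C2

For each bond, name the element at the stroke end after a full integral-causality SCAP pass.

bond 0 →Sf1  (Sf1: flow source, stroke at near end)
bond 1 →J1  (Se1: effort source, stroke at far end)
bond 2 →J1  (J1 flow already set via bond 0)
bond 3 →J1  (J1 flow already set via bond 0)

β0 →Sf1
β1 →J1
β2 →J1
β3 →J1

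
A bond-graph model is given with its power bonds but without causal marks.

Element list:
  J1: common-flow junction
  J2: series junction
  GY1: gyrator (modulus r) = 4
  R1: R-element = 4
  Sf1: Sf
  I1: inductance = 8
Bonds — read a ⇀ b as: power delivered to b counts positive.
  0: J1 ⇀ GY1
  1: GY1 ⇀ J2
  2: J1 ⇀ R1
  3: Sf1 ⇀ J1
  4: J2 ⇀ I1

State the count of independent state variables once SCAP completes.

b3 stroke at Sf1  (Sf1 fixes flow; stroke at Sf1)
b0 stroke at J1  (common-f at J1 fixed by 3)
b2 stroke at J1  (1-jn J1 has f-setter on 3)
b1 stroke at J2  (GY1 both-in/both-out from 0)
b4 stroke at I1  (only one flow-in slot at J2)

1  (I1 all integral)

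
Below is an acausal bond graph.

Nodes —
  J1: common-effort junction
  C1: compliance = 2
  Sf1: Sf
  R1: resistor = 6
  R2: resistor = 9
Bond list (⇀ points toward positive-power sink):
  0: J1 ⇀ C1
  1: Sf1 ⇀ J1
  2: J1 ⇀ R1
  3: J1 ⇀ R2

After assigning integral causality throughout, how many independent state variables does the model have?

1  (C1 all integral)

#1 stroke→Sf1  (Sf1: flow source, stroke at near end)
#0 stroke→J1  (prefer integral on C1)
#2 stroke→R1  (common-e at J1 fixed by 0)
#3 stroke→R2  (J1 effort already set via bond 0)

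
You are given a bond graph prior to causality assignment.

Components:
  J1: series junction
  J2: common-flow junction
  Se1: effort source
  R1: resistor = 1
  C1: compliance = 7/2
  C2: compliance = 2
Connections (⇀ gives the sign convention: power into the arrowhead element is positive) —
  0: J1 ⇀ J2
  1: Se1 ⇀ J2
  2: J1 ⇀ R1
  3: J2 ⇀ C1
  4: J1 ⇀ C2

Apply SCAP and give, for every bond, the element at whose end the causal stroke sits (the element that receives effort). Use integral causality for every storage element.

b0 |J1
b1 |J2
b2 |R1
b3 |J2
b4 |J1

b1 stroke→J2  (Se1: effort source, stroke at far end)
b3 stroke→J2  (prefer integral on C1)
b0 stroke→J1  (J2 needs exactly one f-in)
b4 stroke→J1  (prefer integral on C2)
b2 stroke→R1  (closing 1-jn rule on J1)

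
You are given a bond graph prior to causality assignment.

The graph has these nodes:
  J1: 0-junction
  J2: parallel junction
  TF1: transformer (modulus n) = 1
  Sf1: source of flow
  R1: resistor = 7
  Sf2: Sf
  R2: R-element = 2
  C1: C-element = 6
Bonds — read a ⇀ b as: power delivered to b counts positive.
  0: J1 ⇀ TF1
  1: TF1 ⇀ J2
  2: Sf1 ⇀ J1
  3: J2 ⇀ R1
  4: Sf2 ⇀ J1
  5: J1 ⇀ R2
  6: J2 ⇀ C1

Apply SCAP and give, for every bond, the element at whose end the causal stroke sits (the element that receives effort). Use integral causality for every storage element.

bond 2 stroke→Sf1  (source Sf1 imposes f)
bond 4 stroke→Sf2  (Sf2 fixes flow; stroke at Sf2)
bond 6 stroke→J2  (prefer integral on C1)
bond 1 stroke→TF1  (0-jn J2 has e-setter on 6)
bond 3 stroke→R1  (common-e at J2 fixed by 6)
bond 0 stroke→J1  (TF1 one-in-one-out from 1)
bond 5 stroke→R2  (J1: bond 0 brought effort, rest push out)

β0 |J1
β1 |TF1
β2 |Sf1
β3 |R1
β4 |Sf2
β5 |R2
β6 |J2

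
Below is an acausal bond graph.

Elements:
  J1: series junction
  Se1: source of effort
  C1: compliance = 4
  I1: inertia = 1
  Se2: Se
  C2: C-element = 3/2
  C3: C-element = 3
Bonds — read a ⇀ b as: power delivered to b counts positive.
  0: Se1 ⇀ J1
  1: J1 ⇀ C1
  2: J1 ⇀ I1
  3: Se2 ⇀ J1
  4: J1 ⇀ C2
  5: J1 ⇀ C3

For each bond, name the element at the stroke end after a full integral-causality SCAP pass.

b0 stroke→J1
b1 stroke→J1
b2 stroke→I1
b3 stroke→J1
b4 stroke→J1
b5 stroke→J1

b0 stroke at J1  (source Se1 imposes e)
b3 stroke at J1  (source Se2 imposes e)
b1 stroke at J1  (C1 integral (e out))
b2 stroke at I1  (I1: I, integral causality)
b4 stroke at J1  (common-f at J1 fixed by 2)
b5 stroke at J1  (common-f at J1 fixed by 2)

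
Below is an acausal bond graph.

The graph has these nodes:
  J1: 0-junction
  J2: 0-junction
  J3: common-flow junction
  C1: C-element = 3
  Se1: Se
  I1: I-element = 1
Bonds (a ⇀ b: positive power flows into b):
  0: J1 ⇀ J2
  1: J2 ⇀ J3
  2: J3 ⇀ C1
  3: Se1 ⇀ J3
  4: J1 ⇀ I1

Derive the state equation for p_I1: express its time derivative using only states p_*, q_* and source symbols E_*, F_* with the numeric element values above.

dp_I1/dt = -E_Se1 + q_C1/3

#3 |J3  (Se1 fixes effort; stroke away)
#2 |J3  (C1: C, integral causality)
#1 |J2  (only one flow-in slot at J3)
#0 |J1  (J2 effort already set via bond 1)
#4 |I1  (J1 effort already set via bond 0)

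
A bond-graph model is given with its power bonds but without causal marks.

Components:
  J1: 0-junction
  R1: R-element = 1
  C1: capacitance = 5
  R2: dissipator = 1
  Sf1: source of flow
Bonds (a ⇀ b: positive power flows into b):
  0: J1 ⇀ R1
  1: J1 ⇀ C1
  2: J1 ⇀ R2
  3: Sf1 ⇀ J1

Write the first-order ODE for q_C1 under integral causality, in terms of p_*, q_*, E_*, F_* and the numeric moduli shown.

#3 →Sf1  (Sf1 (Sf) sets flow on bond)
#1 →J1  (prefer integral on C1)
#0 →R1  (common-e at J1 fixed by 1)
#2 →R2  (0-jn J1 has e-setter on 1)

dq_C1/dt = F_Sf1 - 2*q_C1/5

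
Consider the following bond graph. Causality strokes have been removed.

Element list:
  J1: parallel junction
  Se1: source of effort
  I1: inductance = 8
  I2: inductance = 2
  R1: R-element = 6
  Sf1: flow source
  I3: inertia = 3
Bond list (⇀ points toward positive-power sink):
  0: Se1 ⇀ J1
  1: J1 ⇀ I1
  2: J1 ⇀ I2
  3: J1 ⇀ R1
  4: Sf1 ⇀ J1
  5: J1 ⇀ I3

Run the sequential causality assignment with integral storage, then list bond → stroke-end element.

#0 stroke→J1  (Se1: effort source, stroke at far end)
#4 stroke→Sf1  (Sf1 (Sf) sets flow on bond)
#1 stroke→I1  (J1 effort already set via bond 0)
#2 stroke→I2  (J1: bond 0 brought effort, rest push out)
#3 stroke→R1  (common-e at J1 fixed by 0)
#5 stroke→I3  (J1 effort already set via bond 0)

#0 |J1
#1 |I1
#2 |I2
#3 |R1
#4 |Sf1
#5 |I3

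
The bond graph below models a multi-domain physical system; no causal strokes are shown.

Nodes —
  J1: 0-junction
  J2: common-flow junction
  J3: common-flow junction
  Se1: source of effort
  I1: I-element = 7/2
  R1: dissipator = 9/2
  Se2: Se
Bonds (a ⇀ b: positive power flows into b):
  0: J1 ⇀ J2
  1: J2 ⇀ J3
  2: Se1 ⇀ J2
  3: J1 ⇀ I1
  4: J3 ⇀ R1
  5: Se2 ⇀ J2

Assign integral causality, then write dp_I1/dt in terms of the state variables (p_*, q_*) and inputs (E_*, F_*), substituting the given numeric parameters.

bond 2 stroke→J2  (source Se1 imposes e)
bond 5 stroke→J2  (Se2 fixes effort; stroke away)
bond 3 stroke→I1  (I1 outputs flow p/I1)
bond 0 stroke→J1  (only one effort-in slot at J1)
bond 1 stroke→J2  (common-f at J2 fixed by 0)
bond 4 stroke→J3  (J3: bond 1 brought flow, rest push out)

dp_I1/dt = -E_Se1 - E_Se2 - 9*p_I1/7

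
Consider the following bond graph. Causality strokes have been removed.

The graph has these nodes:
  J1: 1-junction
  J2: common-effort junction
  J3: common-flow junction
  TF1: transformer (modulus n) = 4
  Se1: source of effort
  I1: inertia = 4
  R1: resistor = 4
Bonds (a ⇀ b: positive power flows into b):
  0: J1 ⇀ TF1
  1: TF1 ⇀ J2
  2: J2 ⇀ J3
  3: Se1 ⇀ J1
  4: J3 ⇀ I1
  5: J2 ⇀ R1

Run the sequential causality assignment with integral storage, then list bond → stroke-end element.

bond 0 |TF1
bond 1 |J2
bond 2 |J3
bond 3 |J1
bond 4 |I1
bond 5 |R1

β3 →J1  (Se1 (Se) sets effort on bond)
β0 →TF1  (closing 1-jn rule on J1)
β1 →J2  (through TF1, causality passes straight; one stroke at TF1)
β2 →J3  (0-jn J2 has e-setter on 1)
β5 →R1  (J2 effort already set via bond 1)
β4 →I1  (J3: last free bond brings flow in)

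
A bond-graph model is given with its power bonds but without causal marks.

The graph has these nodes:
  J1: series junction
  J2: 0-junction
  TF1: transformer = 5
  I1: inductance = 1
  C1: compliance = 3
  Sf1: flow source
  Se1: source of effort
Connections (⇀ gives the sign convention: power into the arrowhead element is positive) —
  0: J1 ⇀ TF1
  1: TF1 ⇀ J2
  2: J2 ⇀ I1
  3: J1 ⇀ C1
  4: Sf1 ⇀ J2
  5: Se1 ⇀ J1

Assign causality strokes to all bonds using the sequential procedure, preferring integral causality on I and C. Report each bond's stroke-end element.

#0 stroke at TF1
#1 stroke at J2
#2 stroke at I1
#3 stroke at J1
#4 stroke at Sf1
#5 stroke at J1

#4 stroke at Sf1  (Sf1 (Sf) sets flow on bond)
#5 stroke at J1  (source Se1 imposes e)
#2 stroke at I1  (I1 integral (f out))
#1 stroke at J2  (closing 0-jn rule on J2)
#0 stroke at TF1  (through TF1, causality passes straight; one stroke at TF1)
#3 stroke at J1  (common-f at J1 fixed by 0)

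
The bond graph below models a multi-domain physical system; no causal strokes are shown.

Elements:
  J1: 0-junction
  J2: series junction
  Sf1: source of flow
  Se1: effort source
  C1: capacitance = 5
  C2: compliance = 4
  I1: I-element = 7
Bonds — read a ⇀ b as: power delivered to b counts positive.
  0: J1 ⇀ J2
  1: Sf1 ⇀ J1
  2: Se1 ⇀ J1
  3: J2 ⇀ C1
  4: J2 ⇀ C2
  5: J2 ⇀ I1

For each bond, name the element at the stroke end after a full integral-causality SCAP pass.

b1 |Sf1  (Sf1: flow source, stroke at near end)
b2 |J1  (Se1: effort source, stroke at far end)
b0 |J2  (J1 effort already set via bond 2)
b3 |J2  (C1: C, integral causality)
b4 |J2  (C2: C, integral causality)
b5 |I1  (only one flow-in slot at J2)

bond 0 stroke at J2
bond 1 stroke at Sf1
bond 2 stroke at J1
bond 3 stroke at J2
bond 4 stroke at J2
bond 5 stroke at I1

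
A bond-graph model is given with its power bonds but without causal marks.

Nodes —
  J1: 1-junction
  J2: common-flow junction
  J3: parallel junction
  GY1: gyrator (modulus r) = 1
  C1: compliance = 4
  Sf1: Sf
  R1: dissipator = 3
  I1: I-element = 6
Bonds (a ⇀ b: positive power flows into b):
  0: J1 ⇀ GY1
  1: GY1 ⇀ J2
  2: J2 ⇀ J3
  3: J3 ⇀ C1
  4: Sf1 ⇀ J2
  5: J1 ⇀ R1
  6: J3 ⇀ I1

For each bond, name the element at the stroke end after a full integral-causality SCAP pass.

b4 stroke at Sf1  (Sf1 fixes flow; stroke at Sf1)
b1 stroke at J2  (J2 flow already set via bond 4)
b2 stroke at J2  (J2 flow already set via bond 4)
b0 stroke at J1  (GY1: gyrator matches bond 1)
b5 stroke at R1  (only one flow-in slot at J1)
b3 stroke at J3  (C1 outputs effort q/C1)
b6 stroke at I1  (J3: bond 3 brought effort, rest push out)

b0 →J1
b1 →J2
b2 →J2
b3 →J3
b4 →Sf1
b5 →R1
b6 →I1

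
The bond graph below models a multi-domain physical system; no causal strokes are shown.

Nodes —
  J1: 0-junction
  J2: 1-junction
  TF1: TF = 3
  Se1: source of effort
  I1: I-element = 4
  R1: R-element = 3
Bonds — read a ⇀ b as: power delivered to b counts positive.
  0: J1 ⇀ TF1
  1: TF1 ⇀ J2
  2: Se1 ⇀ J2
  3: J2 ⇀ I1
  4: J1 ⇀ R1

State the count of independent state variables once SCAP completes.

β2 →J2  (Se1 fixes effort; stroke away)
β3 →I1  (prefer integral on I1)
β1 →J2  (1-jn J2 has f-setter on 3)
β0 →TF1  (through TF1, causality passes straight; one stroke at TF1)
β4 →J1  (J1 needs exactly one e-in)

1  (I1 all integral)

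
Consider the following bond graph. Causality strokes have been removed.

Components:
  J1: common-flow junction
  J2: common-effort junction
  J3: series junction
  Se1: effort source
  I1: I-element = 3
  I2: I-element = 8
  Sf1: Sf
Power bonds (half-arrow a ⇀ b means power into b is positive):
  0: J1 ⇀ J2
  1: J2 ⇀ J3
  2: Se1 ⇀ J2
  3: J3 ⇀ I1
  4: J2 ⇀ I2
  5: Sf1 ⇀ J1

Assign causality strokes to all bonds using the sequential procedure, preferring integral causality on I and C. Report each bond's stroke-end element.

bond 0 stroke at J1
bond 1 stroke at J3
bond 2 stroke at J2
bond 3 stroke at I1
bond 4 stroke at I2
bond 5 stroke at Sf1

#2 |J2  (Se1 fixes effort; stroke away)
#5 |Sf1  (Sf1 fixes flow; stroke at Sf1)
#0 |J1  (common-f at J1 fixed by 5)
#1 |J3  (0-jn J2 has e-setter on 2)
#4 |I2  (0-jn J2 has e-setter on 2)
#3 |I1  (J3 needs exactly one f-in)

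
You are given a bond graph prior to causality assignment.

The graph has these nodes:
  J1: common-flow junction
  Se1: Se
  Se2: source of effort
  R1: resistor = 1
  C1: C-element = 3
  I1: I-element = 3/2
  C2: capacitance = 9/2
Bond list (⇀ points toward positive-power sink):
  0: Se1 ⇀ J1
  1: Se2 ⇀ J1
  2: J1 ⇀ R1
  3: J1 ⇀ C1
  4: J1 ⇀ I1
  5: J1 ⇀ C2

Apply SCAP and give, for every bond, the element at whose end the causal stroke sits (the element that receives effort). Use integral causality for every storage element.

β0 |J1
β1 |J1
β2 |J1
β3 |J1
β4 |I1
β5 |J1

β0 stroke at J1  (Se1: effort source, stroke at far end)
β1 stroke at J1  (Se2 (Se) sets effort on bond)
β3 stroke at J1  (C1: C, integral causality)
β4 stroke at I1  (I1 outputs flow p/I1)
β2 stroke at J1  (J1: bond 4 brought flow, rest push out)
β5 stroke at J1  (common-f at J1 fixed by 4)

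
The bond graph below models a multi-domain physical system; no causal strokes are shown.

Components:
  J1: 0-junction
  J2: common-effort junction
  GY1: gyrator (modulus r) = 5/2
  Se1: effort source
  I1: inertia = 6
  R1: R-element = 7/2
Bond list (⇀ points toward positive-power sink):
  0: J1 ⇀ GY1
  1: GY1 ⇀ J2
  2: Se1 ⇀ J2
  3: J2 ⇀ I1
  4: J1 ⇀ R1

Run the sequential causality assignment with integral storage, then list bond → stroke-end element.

β0 stroke at GY1
β1 stroke at GY1
β2 stroke at J2
β3 stroke at I1
β4 stroke at J1

bond 2 |J2  (Se1 fixes effort; stroke away)
bond 1 |GY1  (common-e at J2 fixed by 2)
bond 3 |I1  (J2 effort already set via bond 2)
bond 0 |GY1  (GY1: gyrator matches bond 1)
bond 4 |J1  (J1: last free bond brings effort in)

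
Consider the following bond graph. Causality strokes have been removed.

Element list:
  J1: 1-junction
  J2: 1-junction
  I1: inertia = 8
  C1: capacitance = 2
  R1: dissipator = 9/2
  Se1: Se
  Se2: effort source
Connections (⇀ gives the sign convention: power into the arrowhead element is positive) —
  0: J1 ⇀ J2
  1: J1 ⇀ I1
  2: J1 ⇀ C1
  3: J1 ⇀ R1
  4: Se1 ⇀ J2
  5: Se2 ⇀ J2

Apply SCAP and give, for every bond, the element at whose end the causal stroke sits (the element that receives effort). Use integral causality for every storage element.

#0 stroke→J1
#1 stroke→I1
#2 stroke→J1
#3 stroke→J1
#4 stroke→J2
#5 stroke→J2

bond 4 →J2  (Se1 fixes effort; stroke away)
bond 5 →J2  (Se2 (Se) sets effort on bond)
bond 0 →J1  (J2 needs exactly one f-in)
bond 1 →I1  (I1: I, integral causality)
bond 2 →J1  (1-jn J1 has f-setter on 1)
bond 3 →J1  (1-jn J1 has f-setter on 1)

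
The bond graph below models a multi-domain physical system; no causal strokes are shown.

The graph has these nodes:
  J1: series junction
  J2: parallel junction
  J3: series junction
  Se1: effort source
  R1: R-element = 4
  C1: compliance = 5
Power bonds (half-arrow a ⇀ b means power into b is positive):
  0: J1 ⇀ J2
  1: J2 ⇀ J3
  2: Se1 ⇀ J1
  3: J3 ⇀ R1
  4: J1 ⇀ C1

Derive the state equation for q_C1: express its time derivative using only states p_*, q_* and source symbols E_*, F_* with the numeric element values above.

dq_C1/dt = E_Se1/4 - q_C1/20

#2 stroke at J1  (source Se1 imposes e)
#4 stroke at J1  (C1 outputs effort q/C1)
#0 stroke at J2  (J1: last free bond brings flow in)
#1 stroke at J3  (common-e at J2 fixed by 0)
#3 stroke at R1  (closing 1-jn rule on J3)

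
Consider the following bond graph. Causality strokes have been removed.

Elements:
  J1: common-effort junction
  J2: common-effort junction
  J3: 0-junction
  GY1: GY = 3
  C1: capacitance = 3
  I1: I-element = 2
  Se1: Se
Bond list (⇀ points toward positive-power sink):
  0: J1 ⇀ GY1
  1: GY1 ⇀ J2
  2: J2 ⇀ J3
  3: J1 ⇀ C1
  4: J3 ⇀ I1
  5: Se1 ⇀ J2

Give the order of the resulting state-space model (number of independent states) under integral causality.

β5 →J2  (source Se1 imposes e)
β1 →GY1  (J2: bond 5 brought effort, rest push out)
β2 →J3  (common-e at J2 fixed by 5)
β4 →I1  (common-e at J3 fixed by 2)
β0 →GY1  (GY1 both-in/both-out from 1)
β3 →J1  (closing 0-jn rule on J1)

2  (C1, I1 all integral)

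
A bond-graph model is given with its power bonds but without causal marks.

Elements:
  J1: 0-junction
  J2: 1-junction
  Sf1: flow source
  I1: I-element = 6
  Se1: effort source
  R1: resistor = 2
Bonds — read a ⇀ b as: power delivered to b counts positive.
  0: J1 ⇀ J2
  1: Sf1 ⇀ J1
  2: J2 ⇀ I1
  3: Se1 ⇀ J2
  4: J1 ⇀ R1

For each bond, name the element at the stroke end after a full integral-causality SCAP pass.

β1 stroke→Sf1  (Sf1 (Sf) sets flow on bond)
β3 stroke→J2  (Se1 fixes effort; stroke away)
β2 stroke→I1  (I1: I, integral causality)
β0 stroke→J2  (common-f at J2 fixed by 2)
β4 stroke→J1  (J1: last free bond brings effort in)

bond 0 |J2
bond 1 |Sf1
bond 2 |I1
bond 3 |J2
bond 4 |J1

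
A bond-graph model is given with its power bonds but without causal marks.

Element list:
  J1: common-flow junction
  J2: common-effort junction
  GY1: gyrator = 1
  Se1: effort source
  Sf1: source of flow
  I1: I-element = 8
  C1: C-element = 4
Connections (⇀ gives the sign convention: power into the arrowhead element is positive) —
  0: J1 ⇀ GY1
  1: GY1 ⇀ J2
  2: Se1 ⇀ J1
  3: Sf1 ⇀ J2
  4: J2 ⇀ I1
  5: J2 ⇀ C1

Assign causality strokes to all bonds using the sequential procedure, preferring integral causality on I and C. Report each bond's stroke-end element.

#2 stroke→J1  (Se1 fixes effort; stroke away)
#3 stroke→Sf1  (Sf1 fixes flow; stroke at Sf1)
#0 stroke→GY1  (J1: last free bond brings flow in)
#1 stroke→GY1  (GY1 both-in/both-out from 0)
#4 stroke→I1  (I1: I, integral causality)
#5 stroke→J2  (only one effort-in slot at J2)

#0 |GY1
#1 |GY1
#2 |J1
#3 |Sf1
#4 |I1
#5 |J2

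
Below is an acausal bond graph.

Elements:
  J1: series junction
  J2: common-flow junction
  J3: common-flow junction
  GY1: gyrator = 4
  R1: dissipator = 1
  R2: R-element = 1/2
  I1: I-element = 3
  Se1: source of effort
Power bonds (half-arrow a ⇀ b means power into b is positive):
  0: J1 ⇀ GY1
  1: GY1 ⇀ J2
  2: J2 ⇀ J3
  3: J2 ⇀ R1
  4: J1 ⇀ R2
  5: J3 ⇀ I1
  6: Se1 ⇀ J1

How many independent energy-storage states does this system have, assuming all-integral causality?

1  (I1 all integral)

#6 →J1  (Se1 fixes effort; stroke away)
#5 →I1  (I1 integral (f out))
#2 →J3  (common-f at J3 fixed by 5)
#1 →J2  (J2: bond 2 brought flow, rest push out)
#3 →J2  (common-f at J2 fixed by 2)
#0 →J1  (through GY1, causality inverts; strokes same side of GY1)
#4 →R2  (J1 needs exactly one f-in)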